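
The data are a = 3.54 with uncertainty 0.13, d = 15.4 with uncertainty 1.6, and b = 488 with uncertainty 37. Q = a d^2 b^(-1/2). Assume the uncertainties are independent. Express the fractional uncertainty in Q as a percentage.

Q is a product of powers, so relative uncertainties combine in quadrature:
  (1·δa/a)² = (1×0.0367)² = 0.00135;  (2·δd/d)² = (2×0.104)² = 0.0432;  (−½·δb/b)² = (-0.5×0.0758)² = 0.00144
δQ/Q = √(0.0460) = 0.214

21.4%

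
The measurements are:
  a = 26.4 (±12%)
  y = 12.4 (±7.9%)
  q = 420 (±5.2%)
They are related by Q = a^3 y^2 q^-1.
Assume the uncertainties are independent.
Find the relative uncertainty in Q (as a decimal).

Since Q is a product/quotient, work with relative uncertainties:
  (3·δa/a)² = (3×0.120)² = 0.130;  (2·δy/y)² = (2×0.0790)² = 0.0250;  (-1·δq/q)² = (-1×0.0520)² = 0.00270
δQ/Q = √(0.157) = 0.397

0.397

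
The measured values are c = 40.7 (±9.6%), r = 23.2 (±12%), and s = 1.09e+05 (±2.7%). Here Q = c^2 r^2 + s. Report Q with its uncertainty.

(1.00 ± 0.274) × 10^6

Let p = c^2·r^2 = 8.92e+05. δp/p = √((2·δc/c)² + (2·δr/r)²) = √(0.0369 + 0.0576) = 0.307, so δp = 2.74e+05.
Q = p + s: δQ = √(δp² + δs²) = √(7.51e+10 + 8.66e+06) = 2.74e+05
Q = 1e+06.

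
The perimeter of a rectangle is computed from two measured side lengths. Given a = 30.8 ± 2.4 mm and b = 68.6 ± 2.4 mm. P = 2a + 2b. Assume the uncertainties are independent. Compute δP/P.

For a sum/difference, combine absolute errors in quadrature:
  (2·δa)² = 23.0;  (2·δb)² = 23.0
δP = √(46.1) = 6.79 mm
P = 199 mm, so δP/P = 6.79/199 = 0.0341.

0.0341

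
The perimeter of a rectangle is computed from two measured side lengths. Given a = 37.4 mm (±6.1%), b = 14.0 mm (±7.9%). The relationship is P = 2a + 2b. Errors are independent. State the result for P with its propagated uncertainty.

Sums and differences: (δP)² = Σ (cᵢ δxᵢ)².
  (2·δa)² = 20.8;  (2·δb)² = 4.89
δP = √(25.7) = 5.07 mm
P = 103 mm.

103 ± 5.07 mm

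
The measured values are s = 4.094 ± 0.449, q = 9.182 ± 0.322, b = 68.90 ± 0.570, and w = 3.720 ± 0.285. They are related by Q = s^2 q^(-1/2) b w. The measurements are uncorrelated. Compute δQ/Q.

Q is a product of powers, so relative uncertainties combine in quadrature:
  (2·δs/s)² = (2×0.110)² = 0.0481;  (−½·δq/q)² = (-0.5×0.0351)² = 0.000307;  (1·δb/b)² = (1×0.00827)² = 6.84e-05;  (1·δw/w)² = (1×0.0766)² = 0.00587
δQ/Q = √(0.0544) = 0.233

0.233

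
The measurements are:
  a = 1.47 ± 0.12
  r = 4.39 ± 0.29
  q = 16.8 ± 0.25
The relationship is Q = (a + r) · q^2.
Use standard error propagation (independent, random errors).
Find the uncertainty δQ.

101

Let u = a + r = 5.86. δu = √(δa² + δr²) = √(0.0144 + 0.0841) = 0.314, so δu/u = 0.0536.
Q is then a monomial in u, q:
δQ/Q = √((δu/u)² + (2·δq/q)²) = √(0.00287 + 0.000886) = 0.0613
Q = 1650, so δQ = 0.0613 × 1650 = 101.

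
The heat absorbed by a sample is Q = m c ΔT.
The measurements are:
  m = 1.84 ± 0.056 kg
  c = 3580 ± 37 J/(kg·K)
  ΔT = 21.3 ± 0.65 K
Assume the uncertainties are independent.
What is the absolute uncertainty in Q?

Q is a product of powers, so relative uncertainties combine in quadrature:
  (1·δm/m)² = (1×0.0304)² = 0.000926;  (1·δc/c)² = (1×0.0103)² = 0.000107;  (1·δΔT/ΔT)² = (1×0.0305)² = 0.000931
δQ/Q = √(0.00196) = 0.0443
Q = 1.4e+05 J, so δQ = 0.0443 × 1.4e+05 = 6220 J.

6220 J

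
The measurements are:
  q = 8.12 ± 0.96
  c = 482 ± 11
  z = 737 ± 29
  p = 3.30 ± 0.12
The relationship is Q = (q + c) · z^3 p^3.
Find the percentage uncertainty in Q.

Let u = q + c = 490. δu = √(δq² + δc²) = √(0.922 + 121) = 11.0, so δu/u = 0.0225.
Q is then a monomial in u, z, p:
δQ/Q = √((δu/u)² + (3·δz/z)² + (3·δp/p)²) = √(0.000508 + 0.0139 + 0.0119) = 0.162

16.2%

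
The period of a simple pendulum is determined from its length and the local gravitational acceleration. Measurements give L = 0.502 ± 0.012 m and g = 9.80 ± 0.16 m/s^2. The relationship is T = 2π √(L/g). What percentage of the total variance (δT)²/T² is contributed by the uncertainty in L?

68.2%

(δT/T)² = (½·δL/L)² + (−½·δg/g)²
  L term: (0.5×0.0239)² = 0.000143
  g term: (-0.5×0.0163)² = 6.66e-05
Total = 0.000209. Share from L = 0.000143/0.000209 = 0.682.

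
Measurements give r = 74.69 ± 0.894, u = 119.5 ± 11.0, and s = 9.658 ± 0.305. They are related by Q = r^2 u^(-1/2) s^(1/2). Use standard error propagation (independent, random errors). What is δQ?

86.0

Relative error in a monomial: (δQ/Q)² = Σ (nᵢ · δxᵢ/xᵢ)².
  (2·δr/r)² = (2×0.0120)² = 0.000573;  (−½·δu/u)² = (-0.5×0.0921)² = 0.00212;  (½·δs/s)² = (0.5×0.0316)² = 0.000249
δQ/Q = √(0.00294) = 0.0542
Q = 1586, so δQ = 0.0542 × 1586 = 86.0.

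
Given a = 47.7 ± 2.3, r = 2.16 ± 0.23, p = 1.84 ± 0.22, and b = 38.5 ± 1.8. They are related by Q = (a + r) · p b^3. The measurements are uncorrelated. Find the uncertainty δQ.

Let u = a + r = 49.9. δu = √(δa² + δr²) = √(5.29 + 0.0529) = 2.31, so δu/u = 0.0464.
Q is then a monomial in u, p, b:
δQ/Q = √((δu/u)² + (1·δp/p)² + (3·δb/b)²) = √(0.00215 + 0.0143 + 0.0197) = 0.190
Q = 5.24e+06, so δQ = 0.190 × 5.24e+06 = 9.95e+05.

9.95e+05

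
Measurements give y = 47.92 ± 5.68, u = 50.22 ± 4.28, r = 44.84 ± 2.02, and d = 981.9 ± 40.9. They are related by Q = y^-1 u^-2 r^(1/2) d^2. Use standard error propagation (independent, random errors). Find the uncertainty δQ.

12.0

Relative error in a monomial: (δQ/Q)² = Σ (nᵢ · δxᵢ/xᵢ)².
  (-1·δy/y)² = (-1×0.119)² = 0.0140;  (-2·δu/u)² = (-2×0.0852)² = 0.0291;  (½·δr/r)² = (0.5×0.0450)² = 0.000507;  (2·δd/d)² = (2×0.0417)² = 0.00694
δQ/Q = √(0.0506) = 0.225
Q = 53.42, so δQ = 0.225 × 53.42 = 12.0.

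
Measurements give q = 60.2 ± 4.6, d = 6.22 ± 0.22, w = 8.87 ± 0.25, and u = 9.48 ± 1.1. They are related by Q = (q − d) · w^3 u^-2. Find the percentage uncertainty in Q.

Let h = q − d = 54.0. δh = √(δq² + δd²) = √(21.2 + 0.0484) = 4.61, so δh/h = 0.0853.
Q is then a monomial in h, w, u:
δQ/Q = √((δh/h)² + (3·δw/w)² + (-2·δu/u)²) = √(0.00728 + 0.00715 + 0.0539) = 0.261

26.1%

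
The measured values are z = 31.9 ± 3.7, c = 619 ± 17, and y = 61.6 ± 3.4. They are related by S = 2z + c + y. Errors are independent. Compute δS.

18.8

Sums and differences: (δS)² = Σ (cᵢ δxᵢ)².
  (2·δz)² = 54.8;  (δc)² = 289;  (δy)² = 11.6
δS = √(355) = 18.8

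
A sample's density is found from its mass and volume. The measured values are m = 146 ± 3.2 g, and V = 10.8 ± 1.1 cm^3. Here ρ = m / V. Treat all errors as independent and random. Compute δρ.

Products/powers → add relative errors in quadrature, weighted by exponent:
  (1·δm/m)² = (1×0.0219)² = 0.000480;  (-1·δV/V)² = (-1×0.102)² = 0.0104
δρ/ρ = √(0.0109) = 0.104
ρ = 13.5 g/cm^3, so δρ = 0.104 × 13.5 = 1.41 g/cm^3.

1.41 g/cm^3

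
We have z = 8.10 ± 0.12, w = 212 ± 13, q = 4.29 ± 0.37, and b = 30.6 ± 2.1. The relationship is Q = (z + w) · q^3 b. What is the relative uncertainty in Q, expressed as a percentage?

Let u = z + w = 220. δu = √(δz² + δw²) = √(0.0144 + 169) = 13.0, so δu/u = 0.0591.
Q is then a monomial in u, q, b:
δQ/Q = √((δu/u)² + (3·δq/q)² + (1·δb/b)²) = √(0.00349 + 0.0669 + 0.00471) = 0.274

27.4%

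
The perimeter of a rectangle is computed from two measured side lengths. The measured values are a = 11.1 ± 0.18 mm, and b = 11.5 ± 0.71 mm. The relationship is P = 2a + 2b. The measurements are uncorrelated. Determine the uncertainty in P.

1.46 mm

Absolute uncertainties add in quadrature for a linear combination:
  (2·δa)² = 0.130;  (2·δb)² = 2.02
δP = √(2.15) = 1.46 mm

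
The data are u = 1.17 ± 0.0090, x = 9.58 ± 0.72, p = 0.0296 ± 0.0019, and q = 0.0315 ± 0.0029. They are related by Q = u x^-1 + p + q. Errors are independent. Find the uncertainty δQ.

0.00986

Let w = u·x^-1 = 0.122. δw/w = √((1·δu/u)² + (-1·δx/x)²) = √(5.92e-05 + 0.00565) = 0.0755, so δw = 0.00923.
Q = w + p + q: δQ = √(δw² + δp² + δq²) = √(8.51e-05 + 3.61e-06 + 8.41e-06) = 0.00986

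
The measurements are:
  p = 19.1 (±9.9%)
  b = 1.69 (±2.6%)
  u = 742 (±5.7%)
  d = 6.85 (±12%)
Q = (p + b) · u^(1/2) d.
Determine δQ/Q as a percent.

15.3%

Let w = p + b = 20.8. δw = √(δp² + δb²) = √(3.58 + 0.00193) = 1.89, so δw/w = 0.0910.
Q is then a monomial in w, u, d:
δQ/Q = √((δw/w)² + (½·δu/u)² + (1·δd/d)²) = √(0.00828 + 0.000812 + 0.0144) = 0.153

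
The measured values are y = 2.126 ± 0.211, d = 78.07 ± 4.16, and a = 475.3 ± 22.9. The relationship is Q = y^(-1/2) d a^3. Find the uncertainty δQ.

9.3e+08

Q is a product of powers, so relative uncertainties combine in quadrature:
  (−½·δy/y)² = (-0.5×0.0992)² = 0.00246;  (1·δd/d)² = (1×0.0533)² = 0.00284;  (3·δa/a)² = (3×0.0482)² = 0.0209
δQ/Q = √(0.0262) = 0.162
Q = 5.749e+09, so δQ = 0.162 × 5.749e+09 = 9.3e+08.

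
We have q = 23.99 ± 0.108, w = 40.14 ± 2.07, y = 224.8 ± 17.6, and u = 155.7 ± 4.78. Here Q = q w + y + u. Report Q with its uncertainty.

Let p = q·w = 963.0. δp/p = √((1·δq/q)² + (1·δw/w)²) = √(2.03e-05 + 0.00266) = 0.0518, so δp = 49.8.
Q = p + y + u: δQ = √(δp² + δy² + δu²) = √(2480 + 310 + 22.8) = 53.1
Q = 1343.

1343 ± 53.1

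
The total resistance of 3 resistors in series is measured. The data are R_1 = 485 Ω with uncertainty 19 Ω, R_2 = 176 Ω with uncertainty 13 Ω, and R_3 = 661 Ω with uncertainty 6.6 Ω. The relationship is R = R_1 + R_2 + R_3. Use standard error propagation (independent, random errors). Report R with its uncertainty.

1320 ± 23.9 Ω

Absolute uncertainties add in quadrature for a linear combination:
  (δR_1)² = 361;  (δR_2)² = 169;  (δR_3)² = 43.6
δR = √(574) = 23.9 Ω
R = 1320 Ω.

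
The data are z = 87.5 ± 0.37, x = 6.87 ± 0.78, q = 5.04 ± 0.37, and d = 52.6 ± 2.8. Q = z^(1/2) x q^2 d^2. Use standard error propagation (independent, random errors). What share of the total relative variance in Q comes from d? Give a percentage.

24.8%

(δQ/Q)² = (½·δz/z)² + (1·δx/x)² + (2·δq/q)² + (2·δd/d)²
  z term: (0.5×0.00423)² = 4.47e-06
  x term: (1×0.114)² = 0.0129
  q term: (2×0.0734)² = 0.0216
  d term: (2×0.0532)² = 0.0113
Total = 0.0458. Share from d = 0.0113/0.0458 = 0.248.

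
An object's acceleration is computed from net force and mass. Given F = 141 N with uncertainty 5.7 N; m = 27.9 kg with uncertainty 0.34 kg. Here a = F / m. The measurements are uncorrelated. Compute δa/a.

0.0422

a is a product of powers, so relative uncertainties combine in quadrature:
  (1·δF/F)² = (1×0.0404)² = 0.00163;  (-1·δm/m)² = (-1×0.0122)² = 0.000149
δa/a = √(0.00178) = 0.0422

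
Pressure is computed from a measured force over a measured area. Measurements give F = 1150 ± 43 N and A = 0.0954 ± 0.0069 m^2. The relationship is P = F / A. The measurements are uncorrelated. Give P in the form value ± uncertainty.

P is a product of powers, so relative uncertainties combine in quadrature:
  (1·δF/F)² = (1×0.0374)² = 0.00140;  (-1·δA/A)² = (-1×0.0723)² = 0.00523
δP/P = √(0.00663) = 0.0814
P = 12100 Pa, so δP = 0.0814 × 12100 = 981 Pa.

12100 ± 981 Pa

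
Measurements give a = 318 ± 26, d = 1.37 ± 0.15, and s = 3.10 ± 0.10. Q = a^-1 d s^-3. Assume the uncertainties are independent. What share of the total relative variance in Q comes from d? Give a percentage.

(δQ/Q)² = (-1·δa/a)² + (1·δd/d)² + (-3·δs/s)²
  a term: (-1×0.0818)² = 0.00668
  d term: (1×0.109)² = 0.0120
  s term: (-3×0.0323)² = 0.00937
Total = 0.0280. Share from d = 0.0120/0.0280 = 0.428.

42.8%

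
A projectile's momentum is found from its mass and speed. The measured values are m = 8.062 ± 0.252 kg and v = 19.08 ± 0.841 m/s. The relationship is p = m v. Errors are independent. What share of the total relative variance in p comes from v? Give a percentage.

(δp/p)² = (1·δm/m)² + (1·δv/v)²
  m term: (1×0.0313)² = 0.000977
  v term: (1×0.0441)² = 0.00194
Total = 0.00292. Share from v = 0.00194/0.00292 = 0.665.

66.5%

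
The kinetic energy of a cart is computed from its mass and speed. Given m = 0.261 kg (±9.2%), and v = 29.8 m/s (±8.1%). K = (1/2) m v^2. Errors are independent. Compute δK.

21.6 J

Since K is a product/quotient, work with relative uncertainties:
  (1·δm/m)² = (1×0.0920)² = 0.00846;  (2·δv/v)² = (2×0.0810)² = 0.0262
δK/K = √(0.0347) = 0.186
K = 116 J, so δK = 0.186 × 116 = 21.6 J.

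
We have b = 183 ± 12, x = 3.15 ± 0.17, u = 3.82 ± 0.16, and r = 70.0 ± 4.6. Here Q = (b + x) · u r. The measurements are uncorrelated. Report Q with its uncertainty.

Let w = b + x = 186. δw = √(δb² + δx²) = √(144 + 0.0289) = 12.0, so δw/w = 0.0645.
Q is then a monomial in w, u, r:
δQ/Q = √((δw/w)² + (1·δu/u)² + (1·δr/r)²) = √(0.00416 + 0.00175 + 0.00432) = 0.101
Q = 49800, so δQ = 0.101 × 49800 = 5030.

49800 ± 5030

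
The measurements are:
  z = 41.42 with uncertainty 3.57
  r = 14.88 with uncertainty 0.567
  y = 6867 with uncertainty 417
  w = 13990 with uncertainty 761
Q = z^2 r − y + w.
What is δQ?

Let p = z^2·r = 25530. δp/p = √((2·δz/z)² + (1·δr/r)²) = √(0.0297 + 0.00145) = 0.177, so δp = 4510.
Q = p − y + w: δQ = √(δp² + δy² + δw²) = √(2.03e+07 + 1.74e+05 + 5.79e+05) = 4590

4590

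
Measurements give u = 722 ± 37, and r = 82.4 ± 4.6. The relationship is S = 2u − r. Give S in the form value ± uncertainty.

Sums and differences: (δS)² = Σ (cᵢ δxᵢ)².
  (2·δu)² = 5480;  (δr)² = 21.2
δS = √(5500) = 74.1
S = 1360.

1360 ± 74.1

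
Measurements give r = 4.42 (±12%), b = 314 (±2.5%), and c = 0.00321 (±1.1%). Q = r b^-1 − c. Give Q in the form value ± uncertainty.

Let p = r·b^-1 = 0.0141. δp/p = √((1·δr/r)² + (-1·δb/b)²) = √(0.0144 + 0.000625) = 0.123, so δp = 0.00173.
Q = p − c: δQ = √(δp² + δc²) = √(2.98e-06 + 1.25e-09) = 0.00173
Q = 0.0109.

0.0109 ± 0.00173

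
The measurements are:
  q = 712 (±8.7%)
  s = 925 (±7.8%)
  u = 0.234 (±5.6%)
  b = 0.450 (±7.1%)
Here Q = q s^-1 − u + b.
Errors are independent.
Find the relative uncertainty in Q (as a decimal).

0.0977

Let p = q·s^-1 = 0.770. δp/p = √((1·δq/q)² + (-1·δs/s)²) = √(0.00757 + 0.00608) = 0.117, so δp = 0.0899.
Q = p − u + b: δQ = √(δp² + δu² + δb²) = √(0.00809 + 0.000172 + 0.00102) = 0.0963
Q = 0.986, so δQ/Q = 0.0963/0.986 = 0.0977.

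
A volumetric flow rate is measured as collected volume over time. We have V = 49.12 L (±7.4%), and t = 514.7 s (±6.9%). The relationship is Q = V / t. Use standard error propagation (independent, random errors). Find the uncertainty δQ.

0.00966 L/s

Each factor contributes (exponent × relative error)² to (δQ/Q)²:
  (1·δV/V)² = (1×0.0740)² = 0.00548;  (-1·δt/t)² = (-1×0.0690)² = 0.00476
δQ/Q = √(0.0102) = 0.101
Q = 0.09543 L/s, so δQ = 0.101 × 0.09543 = 0.00966 L/s.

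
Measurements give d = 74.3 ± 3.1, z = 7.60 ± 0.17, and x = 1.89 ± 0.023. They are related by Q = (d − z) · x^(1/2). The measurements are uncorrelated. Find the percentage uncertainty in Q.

4.69%

Let u = d − z = 66.7. δu = √(δd² + δz²) = √(9.61 + 0.0289) = 3.10, so δu/u = 0.0465.
Q is then a monomial in u, x:
δQ/Q = √((δu/u)² + (½·δx/x)²) = √(0.00217 + 3.7e-05) = 0.0469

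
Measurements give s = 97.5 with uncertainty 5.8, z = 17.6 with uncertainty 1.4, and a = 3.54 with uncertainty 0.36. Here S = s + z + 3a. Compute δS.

S is a linear combination, so absolute uncertainties add in quadrature:
  (δs)² = 33.6;  (δz)² = 1.96;  (3·δa)² = 1.17
δS = √(36.8) = 6.06

6.06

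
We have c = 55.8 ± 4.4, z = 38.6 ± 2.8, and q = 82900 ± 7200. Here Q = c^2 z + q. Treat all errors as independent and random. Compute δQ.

22100

Let p = c^2·z = 1.2e+05. δp/p = √((2·δc/c)² + (1·δz/z)²) = √(0.0249 + 0.00526) = 0.174, so δp = 20900.
Q = p + q: δQ = √(δp² + δq²) = √(4.35e+08 + 5.18e+07) = 22100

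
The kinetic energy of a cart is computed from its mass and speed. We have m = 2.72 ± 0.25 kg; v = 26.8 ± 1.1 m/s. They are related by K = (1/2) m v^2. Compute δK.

Products/powers → add relative errors in quadrature, weighted by exponent:
  (1·δm/m)² = (1×0.0919)² = 0.00845;  (2·δv/v)² = (2×0.0410)² = 0.00674
δK/K = √(0.0152) = 0.123
K = 977 J, so δK = 0.123 × 977 = 120 J.

120 J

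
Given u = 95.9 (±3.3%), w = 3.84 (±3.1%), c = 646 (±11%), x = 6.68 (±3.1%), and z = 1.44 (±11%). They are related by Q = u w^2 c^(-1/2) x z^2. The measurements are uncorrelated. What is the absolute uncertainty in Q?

185

For a monomial Q ∝ u, w^2, c^(-1/2), x, z^2, fractional errors add in quadrature:
  (1·δu/u)² = (1×0.0330)² = 0.00109;  (2·δw/w)² = (2×0.0310)² = 0.00384;  (−½·δc/c)² = (-0.5×0.110)² = 0.00302;  (1·δx/x)² = (1×0.0310)² = 0.000961;  (2·δz/z)² = (2×0.110)² = 0.0484
δQ/Q = √(0.0573) = 0.239
Q = 771, so δQ = 0.239 × 771 = 185.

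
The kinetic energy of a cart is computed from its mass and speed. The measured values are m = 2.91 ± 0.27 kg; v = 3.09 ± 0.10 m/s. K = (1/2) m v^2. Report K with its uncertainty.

Each factor contributes (exponent × relative error)² to (δK/K)²:
  (1·δm/m)² = (1×0.0928)² = 0.00861;  (2·δv/v)² = (2×0.0324)² = 0.00419
δK/K = √(0.0128) = 0.113
K = 13.9 J, so δK = 0.113 × 13.9 = 1.57 J.

13.9 ± 1.57 J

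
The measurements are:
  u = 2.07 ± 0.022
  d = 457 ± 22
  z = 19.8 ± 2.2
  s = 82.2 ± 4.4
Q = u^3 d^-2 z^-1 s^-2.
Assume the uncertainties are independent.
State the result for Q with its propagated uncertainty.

Q is a product of powers, so relative uncertainties combine in quadrature:
  (3·δu/u)² = (3×0.0106)² = 0.00102;  (-2·δd/d)² = (-2×0.0481)² = 0.00927;  (-1·δz/z)² = (-1×0.111)² = 0.0123;  (-2·δs/s)² = (-2×0.0535)² = 0.0115
δQ/Q = √(0.0341) = 0.185
Q = 3.17e-10, so δQ = 0.185 × 3.17e-10 = 5.86e-11.

(3.17 ± 0.586) × 10^-10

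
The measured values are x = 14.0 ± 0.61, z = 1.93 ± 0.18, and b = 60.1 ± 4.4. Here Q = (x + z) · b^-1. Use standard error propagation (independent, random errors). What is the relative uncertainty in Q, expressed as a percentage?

8.34%

Let u = x + z = 15.9. δu = √(δx² + δz²) = √(0.372 + 0.0324) = 0.636, so δu/u = 0.0399.
Q is then a monomial in u, b:
δQ/Q = √((δu/u)² + (-1·δb/b)²) = √(0.00159 + 0.00536) = 0.0834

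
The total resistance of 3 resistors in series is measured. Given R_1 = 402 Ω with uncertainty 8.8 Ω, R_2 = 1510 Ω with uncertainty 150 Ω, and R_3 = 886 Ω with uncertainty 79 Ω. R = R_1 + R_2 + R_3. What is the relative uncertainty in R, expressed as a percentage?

6.07%

Sums and differences: (δR)² = Σ (cᵢ δxᵢ)².
  (δR_1)² = 77.4;  (δR_2)² = 22500;  (δR_3)² = 6240
δR = √(28800) = 170 Ω
R = 2800 Ω, so δR/R = 170/2800 = 0.0607.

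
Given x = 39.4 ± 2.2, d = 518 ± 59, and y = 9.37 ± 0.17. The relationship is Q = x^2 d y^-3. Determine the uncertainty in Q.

165

Products/powers → add relative errors in quadrature, weighted by exponent:
  (2·δx/x)² = (2×0.0558)² = 0.0125;  (1·δd/d)² = (1×0.114)² = 0.0130;  (-3·δy/y)² = (-3×0.0181)² = 0.00296
δQ/Q = √(0.0284) = 0.169
Q = 977, so δQ = 0.169 × 977 = 165.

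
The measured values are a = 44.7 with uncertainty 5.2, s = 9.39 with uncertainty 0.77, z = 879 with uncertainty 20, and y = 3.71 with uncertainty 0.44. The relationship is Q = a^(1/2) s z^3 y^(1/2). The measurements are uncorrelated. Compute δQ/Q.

Each factor contributes (exponent × relative error)² to (δQ/Q)²:
  (½·δa/a)² = (0.5×0.116)² = 0.00338;  (1·δs/s)² = (1×0.0820)² = 0.00672;  (3·δz/z)² = (3×0.0228)² = 0.00466;  (½·δy/y)² = (0.5×0.119)² = 0.00352
δQ/Q = √(0.0183) = 0.135

0.135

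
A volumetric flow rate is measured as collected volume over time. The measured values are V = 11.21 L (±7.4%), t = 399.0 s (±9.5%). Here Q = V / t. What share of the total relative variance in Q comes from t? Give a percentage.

62.2%

(δQ/Q)² = (1·δV/V)² + (-1·δt/t)²
  V term: (1×0.0740)² = 0.00548
  t term: (-1×0.0950)² = 0.00903
Total = 0.0145. Share from t = 0.00903/0.0145 = 0.622.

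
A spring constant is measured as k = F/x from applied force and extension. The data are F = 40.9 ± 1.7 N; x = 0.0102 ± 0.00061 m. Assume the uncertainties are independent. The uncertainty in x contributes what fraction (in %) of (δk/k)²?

67.4%

(δk/k)² = (1·δF/F)² + (-1·δx/x)²
  F term: (1×0.0416)² = 0.00173
  x term: (-1×0.0598)² = 0.00358
Total = 0.00530. Share from x = 0.00358/0.00530 = 0.674.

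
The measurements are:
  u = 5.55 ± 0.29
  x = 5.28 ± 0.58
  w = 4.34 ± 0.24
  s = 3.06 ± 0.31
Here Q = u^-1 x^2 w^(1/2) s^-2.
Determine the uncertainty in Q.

Since Q is a product/quotient, work with relative uncertainties:
  (-1·δu/u)² = (-1×0.0523)² = 0.00273;  (2·δx/x)² = (2×0.110)² = 0.0483;  (½·δw/w)² = (0.5×0.0553)² = 0.000765;  (-2·δs/s)² = (-2×0.101)² = 0.0411
δQ/Q = √(0.0928) = 0.305
Q = 1.12, so δQ = 0.305 × 1.12 = 0.340.

0.340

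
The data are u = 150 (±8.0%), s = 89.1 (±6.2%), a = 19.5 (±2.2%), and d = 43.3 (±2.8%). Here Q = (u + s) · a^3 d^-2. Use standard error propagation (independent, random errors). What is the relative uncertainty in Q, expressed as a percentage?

Let w = u + s = 239. δw = √(δu² + δs²) = √(144 + 30.5) = 13.2, so δw/w = 0.0553.
Q is then a monomial in w, a, d:
δQ/Q = √((δw/w)² + (3·δa/a)² + (-2·δd/d)²) = √(0.00305 + 0.00436 + 0.00314) = 0.103

10.3%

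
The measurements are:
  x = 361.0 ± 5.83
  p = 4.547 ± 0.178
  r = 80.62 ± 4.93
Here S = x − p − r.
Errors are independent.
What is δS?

7.64

Absolute uncertainties add in quadrature for a linear combination:
  (δx)² = 34.0;  (δp)² = 0.0317;  (δr)² = 24.3
δS = √(58.3) = 7.64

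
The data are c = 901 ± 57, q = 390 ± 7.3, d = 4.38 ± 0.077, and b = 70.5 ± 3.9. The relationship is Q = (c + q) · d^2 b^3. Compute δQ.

1.52e+09

Let u = c + q = 1290. δu = √(δc² + δq²) = √(3250 + 53.3) = 57.5, so δu/u = 0.0445.
Q is then a monomial in u, d, b:
δQ/Q = √((δu/u)² + (2·δd/d)² + (3·δb/b)²) = √(0.00198 + 0.00124 + 0.0275) = 0.175
Q = 8.68e+09, so δQ = 0.175 × 8.68e+09 = 1.52e+09.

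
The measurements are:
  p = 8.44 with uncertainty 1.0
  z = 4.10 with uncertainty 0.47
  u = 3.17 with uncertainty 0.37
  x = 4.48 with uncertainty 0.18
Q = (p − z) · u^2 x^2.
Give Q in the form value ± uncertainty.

875 ± 310

Let w = p − z = 4.34. δw = √(δp² + δz²) = √(1.00 + 0.221) = 1.10, so δw/w = 0.255.
Q is then a monomial in w, u, x:
δQ/Q = √((δw/w)² + (2·δu/u)² + (2·δx/x)²) = √(0.0648 + 0.0545 + 0.00646) = 0.355
Q = 875, so δQ = 0.355 × 875 = 310.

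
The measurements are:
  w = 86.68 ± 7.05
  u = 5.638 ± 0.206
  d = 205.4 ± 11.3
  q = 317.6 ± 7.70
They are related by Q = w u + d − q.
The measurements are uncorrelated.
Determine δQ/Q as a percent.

Let p = w·u = 488.7. δp/p = √((1·δw/w)² + (1·δu/u)²) = √(0.00662 + 0.00134) = 0.0892, so δp = 43.6.
Q = p + d − q: δQ = √(δp² + δd² + δq²) = √(1900 + 128 + 59.3) = 45.7
Q = 376.5, so δQ/Q = 45.7/376.5 = 0.121.

12.1%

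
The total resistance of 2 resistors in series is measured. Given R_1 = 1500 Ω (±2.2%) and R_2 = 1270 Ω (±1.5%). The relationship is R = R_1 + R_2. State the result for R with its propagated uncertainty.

2770 ± 38.1 Ω

For a sum/difference, combine absolute errors in quadrature:
  (δR_1)² = 1090;  (δR_2)² = 363
δR = √(1450) = 38.1 Ω
R = 2770 Ω.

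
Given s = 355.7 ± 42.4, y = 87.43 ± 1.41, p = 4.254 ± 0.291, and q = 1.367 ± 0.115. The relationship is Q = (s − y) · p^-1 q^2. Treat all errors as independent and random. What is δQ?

Let u = s − y = 268.3. δu = √(δs² + δy²) = √(1800 + 1.99) = 42.4, so δu/u = 0.158.
Q is then a monomial in u, p, q:
δQ/Q = √((δu/u)² + (-1·δp/p)² + (2·δq/q)²) = √(0.0250 + 0.00468 + 0.0283) = 0.241
Q = 117.8, so δQ = 0.241 × 117.8 = 28.4.

28.4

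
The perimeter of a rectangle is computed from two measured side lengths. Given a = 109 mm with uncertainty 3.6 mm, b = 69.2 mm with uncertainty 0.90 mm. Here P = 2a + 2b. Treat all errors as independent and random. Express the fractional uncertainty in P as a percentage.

2.08%

Absolute uncertainties add in quadrature for a linear combination:
  (2·δa)² = 51.8;  (2·δb)² = 3.24
δP = √(55.1) = 7.42 mm
P = 356 mm, so δP/P = 7.42/356 = 0.0208.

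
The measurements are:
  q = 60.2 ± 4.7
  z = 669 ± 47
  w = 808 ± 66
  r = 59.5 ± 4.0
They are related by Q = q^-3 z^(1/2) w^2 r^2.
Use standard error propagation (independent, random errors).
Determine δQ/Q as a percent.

Since Q is a product/quotient, work with relative uncertainties:
  (-3·δq/q)² = (-3×0.0781)² = 0.0549;  (½·δz/z)² = (0.5×0.0703)² = 0.00123;  (2·δw/w)² = (2×0.0817)² = 0.0267;  (2·δr/r)² = (2×0.0672)² = 0.0181
δQ/Q = √(0.101) = 0.318

31.8%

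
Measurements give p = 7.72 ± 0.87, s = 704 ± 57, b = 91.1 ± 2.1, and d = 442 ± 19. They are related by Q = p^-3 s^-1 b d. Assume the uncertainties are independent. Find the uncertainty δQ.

Since Q is a product/quotient, work with relative uncertainties:
  (-3·δp/p)² = (-3×0.113)² = 0.114;  (-1·δs/s)² = (-1×0.0810)² = 0.00656;  (1·δb/b)² = (1×0.0231)² = 0.000531;  (1·δd/d)² = (1×0.0430)² = 0.00185
δQ/Q = √(0.123) = 0.351
Q = 0.124, so δQ = 0.351 × 0.124 = 0.0436.

0.0436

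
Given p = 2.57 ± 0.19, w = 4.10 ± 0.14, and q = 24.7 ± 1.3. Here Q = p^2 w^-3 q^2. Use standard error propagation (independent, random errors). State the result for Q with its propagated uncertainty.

Q is a product of powers, so relative uncertainties combine in quadrature:
  (2·δp/p)² = (2×0.0739)² = 0.0219;  (-3·δw/w)² = (-3×0.0341)² = 0.0105;  (2·δq/q)² = (2×0.0526)² = 0.0111
δQ/Q = √(0.0434) = 0.208
Q = 58.5, so δQ = 0.208 × 58.5 = 12.2.

58.5 ± 12.2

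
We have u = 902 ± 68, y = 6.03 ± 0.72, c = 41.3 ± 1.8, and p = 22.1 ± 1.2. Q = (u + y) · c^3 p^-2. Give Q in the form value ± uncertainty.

Let w = u + y = 908. δw = √(δu² + δy²) = √(4620 + 0.518) = 68.0, so δw/w = 0.0749.
Q is then a monomial in w, c, p:
δQ/Q = √((δw/w)² + (3·δc/c)² + (-2·δp/p)²) = √(0.00561 + 0.0171 + 0.0118) = 0.186
Q = 1.31e+05, so δQ = 0.186 × 1.31e+05 = 24300.

(1.31 ± 0.243) × 10^5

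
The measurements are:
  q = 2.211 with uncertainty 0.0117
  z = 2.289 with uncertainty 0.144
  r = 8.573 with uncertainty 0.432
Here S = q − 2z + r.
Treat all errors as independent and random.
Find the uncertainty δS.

For a sum/difference, combine absolute errors in quadrature:
  (δq)² = 0.000137;  (2·δz)² = 0.0829;  (δr)² = 0.187
δS = √(0.270) = 0.519

0.519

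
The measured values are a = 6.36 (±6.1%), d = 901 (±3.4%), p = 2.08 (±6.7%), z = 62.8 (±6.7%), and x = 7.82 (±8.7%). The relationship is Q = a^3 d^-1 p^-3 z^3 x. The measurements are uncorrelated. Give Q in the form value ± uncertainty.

Relative error in a monomial: (δQ/Q)² = Σ (nᵢ · δxᵢ/xᵢ)².
  (3·δa/a)² = (3×0.0610)² = 0.0335;  (-1·δd/d)² = (-1×0.0340)² = 0.00116;  (-3·δp/p)² = (-3×0.0670)² = 0.0404;  (3·δz/z)² = (3×0.0670)² = 0.0404;  (1·δx/x)² = (1×0.0870)² = 0.00757
δQ/Q = √(0.123) = 0.351
Q = 61500, so δQ = 0.351 × 61500 = 21600.

61500 ± 21600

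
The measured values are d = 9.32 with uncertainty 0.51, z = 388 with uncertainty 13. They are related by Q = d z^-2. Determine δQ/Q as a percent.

8.65%

Relative error in a monomial: (δQ/Q)² = Σ (nᵢ · δxᵢ/xᵢ)².
  (1·δd/d)² = (1×0.0547)² = 0.00299;  (-2·δz/z)² = (-2×0.0335)² = 0.00449
δQ/Q = √(0.00748) = 0.0865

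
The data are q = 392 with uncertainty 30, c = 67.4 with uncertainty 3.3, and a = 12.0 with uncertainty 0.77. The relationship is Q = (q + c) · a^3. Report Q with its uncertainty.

Let u = q + c = 459. δu = √(δq² + δc²) = √(900 + 10.9) = 30.2, so δu/u = 0.0657.
Q is then a monomial in u, a:
δQ/Q = √((δu/u)² + (3·δa/a)²) = √(0.00432 + 0.0371) = 0.203
Q = 7.94e+05, so δQ = 0.203 × 7.94e+05 = 1.61e+05.

(7.94 ± 1.61) × 10^5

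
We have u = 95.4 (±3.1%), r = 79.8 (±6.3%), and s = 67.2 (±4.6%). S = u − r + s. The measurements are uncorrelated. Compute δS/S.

0.0797

Sums and differences: (δS)² = Σ (cᵢ δxᵢ)².
  (δu)² = 8.75;  (δr)² = 25.3;  (δs)² = 9.56
δS = √(43.6) = 6.60
S = 82.8, so δS/S = 6.60/82.8 = 0.0797.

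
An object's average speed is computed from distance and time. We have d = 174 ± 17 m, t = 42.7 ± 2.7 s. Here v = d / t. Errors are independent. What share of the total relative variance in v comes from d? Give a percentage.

70.5%

(δv/v)² = (1·δd/d)² + (-1·δt/t)²
  d term: (1×0.0977)² = 0.00955
  t term: (-1×0.0632)² = 0.00400
Total = 0.0135. Share from d = 0.00955/0.0135 = 0.705.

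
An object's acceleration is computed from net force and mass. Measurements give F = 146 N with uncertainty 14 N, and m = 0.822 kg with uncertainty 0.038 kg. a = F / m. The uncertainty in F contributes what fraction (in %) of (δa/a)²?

81.1%

(δa/a)² = (1·δF/F)² + (-1·δm/m)²
  F term: (1×0.0959)² = 0.00919
  m term: (-1×0.0462)² = 0.00214
Total = 0.0113. Share from F = 0.00919/0.0113 = 0.811.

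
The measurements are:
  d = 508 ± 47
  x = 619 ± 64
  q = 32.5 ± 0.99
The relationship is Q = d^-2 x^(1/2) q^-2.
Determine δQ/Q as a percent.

Each factor contributes (exponent × relative error)² to (δQ/Q)²:
  (-2·δd/d)² = (-2×0.0925)² = 0.0342;  (½·δx/x)² = (0.5×0.103)² = 0.00267;  (-2·δq/q)² = (-2×0.0305)² = 0.00371
δQ/Q = √(0.0406) = 0.202

20.2%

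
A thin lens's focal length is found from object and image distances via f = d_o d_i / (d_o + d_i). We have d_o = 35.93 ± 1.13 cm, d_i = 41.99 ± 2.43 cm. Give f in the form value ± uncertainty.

19.36 ± 0.612 cm

∂f/∂d_o = (d_i/(d_o+d_i))² = 0.290;  ∂f/∂d_i = (d_o/(d_o+d_i))² = 0.213
δf = √((∂f/∂d_o · δd_o)² + (∂f/∂d_i · δd_i)²) = √(0.108 + 0.267) = 0.612 cm
f = 19.36 cm.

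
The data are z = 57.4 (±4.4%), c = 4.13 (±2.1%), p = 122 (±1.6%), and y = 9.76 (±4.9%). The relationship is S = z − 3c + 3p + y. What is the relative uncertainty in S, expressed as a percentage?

1.52%

S is a linear combination, so absolute uncertainties add in quadrature:
  (δz)² = 6.38;  (3·δc)² = 0.0677;  (3·δp)² = 34.3;  (δy)² = 0.229
δS = √(41.0) = 6.40
S = 421, so δS/S = 6.40/421 = 0.0152.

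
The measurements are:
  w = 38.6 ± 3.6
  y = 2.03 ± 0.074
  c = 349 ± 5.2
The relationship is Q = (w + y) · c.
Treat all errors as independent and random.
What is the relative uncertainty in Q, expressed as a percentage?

Let u = w + y = 40.6. δu = √(δw² + δy²) = √(13.0 + 0.00548) = 3.60, so δu/u = 0.0886.
Q is then a monomial in u, c:
δQ/Q = √((δu/u)² + (1·δc/c)²) = √(0.00785 + 0.000222) = 0.0899

8.99%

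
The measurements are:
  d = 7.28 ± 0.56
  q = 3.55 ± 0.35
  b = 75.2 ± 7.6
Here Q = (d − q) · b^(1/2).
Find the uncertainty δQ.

Let u = d − q = 3.73. δu = √(δd² + δq²) = √(0.314 + 0.122) = 0.660, so δu/u = 0.177.
Q is then a monomial in u, b:
δQ/Q = √((δu/u)² + (½·δb/b)²) = √(0.0313 + 0.00255) = 0.184
Q = 32.3, so δQ = 0.184 × 32.3 = 5.96.

5.96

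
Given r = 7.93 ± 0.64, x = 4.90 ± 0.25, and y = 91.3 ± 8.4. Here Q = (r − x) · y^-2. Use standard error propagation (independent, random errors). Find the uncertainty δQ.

Let u = r − x = 3.03. δu = √(δr² + δx²) = √(0.410 + 0.0625) = 0.687, so δu/u = 0.227.
Q is then a monomial in u, y:
δQ/Q = √((δu/u)² + (-2·δy/y)²) = √(0.0514 + 0.0339) = 0.292
Q = 0.000363, so δQ = 0.292 × 0.000363 = 0.000106.

0.000106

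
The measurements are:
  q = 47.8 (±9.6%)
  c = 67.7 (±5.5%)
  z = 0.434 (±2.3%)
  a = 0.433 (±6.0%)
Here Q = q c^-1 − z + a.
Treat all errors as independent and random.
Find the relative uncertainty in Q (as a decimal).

Let p = q·c^-1 = 0.706. δp/p = √((1·δq/q)² + (-1·δc/c)²) = √(0.00922 + 0.00302) = 0.111, so δp = 0.0781.
Q = p − z + a: δQ = √(δp² + δz² + δa²) = √(0.00610 + 9.96e-05 + 0.000675) = 0.0829
Q = 0.705, so δQ/Q = 0.0829/0.705 = 0.118.

0.118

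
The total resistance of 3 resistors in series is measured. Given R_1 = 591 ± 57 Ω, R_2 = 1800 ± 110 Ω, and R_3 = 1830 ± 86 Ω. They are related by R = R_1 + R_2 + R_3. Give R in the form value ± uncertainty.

Absolute uncertainties add in quadrature for a linear combination:
  (δR_1)² = 3250;  (δR_2)² = 12100;  (δR_3)² = 7400
δR = √(22700) = 151 Ω
R = 4220 Ω.

4220 ± 151 Ω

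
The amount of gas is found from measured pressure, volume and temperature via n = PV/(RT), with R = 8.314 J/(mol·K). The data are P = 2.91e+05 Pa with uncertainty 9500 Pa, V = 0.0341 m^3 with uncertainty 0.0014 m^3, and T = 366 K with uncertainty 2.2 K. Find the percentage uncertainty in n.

Each factor contributes (exponent × relative error)² to (δn/n)²:
  (1·δP/P)² = (1×0.0326)² = 0.00107;  (1·δV/V)² = (1×0.0411)² = 0.00169;  (-1·δT/T)² = (-1×0.00601)² = 3.61e-05
δn/n = √(0.00279) = 0.0528

5.28%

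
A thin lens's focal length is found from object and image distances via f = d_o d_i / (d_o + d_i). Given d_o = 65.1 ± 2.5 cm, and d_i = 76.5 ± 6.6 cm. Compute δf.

1.57 cm

∂f/∂d_o = (d_i/(d_o+d_i))² = 0.292;  ∂f/∂d_i = (d_o/(d_o+d_i))² = 0.211
δf = √((∂f/∂d_o · δd_o)² + (∂f/∂d_i · δd_i)²) = √(0.532 + 1.95) = 1.57 cm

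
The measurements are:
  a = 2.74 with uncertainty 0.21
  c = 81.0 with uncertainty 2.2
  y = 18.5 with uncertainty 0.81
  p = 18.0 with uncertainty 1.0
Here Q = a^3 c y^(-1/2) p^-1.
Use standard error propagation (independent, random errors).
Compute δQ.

5.15

Relative error in a monomial: (δQ/Q)² = Σ (nᵢ · δxᵢ/xᵢ)².
  (3·δa/a)² = (3×0.0766)² = 0.0529;  (1·δc/c)² = (1×0.0272)² = 0.000738;  (−½·δy/y)² = (-0.5×0.0438)² = 0.000479;  (-1·δp/p)² = (-1×0.0556)² = 0.00309
δQ/Q = √(0.0572) = 0.239
Q = 21.5, so δQ = 0.239 × 21.5 = 5.15.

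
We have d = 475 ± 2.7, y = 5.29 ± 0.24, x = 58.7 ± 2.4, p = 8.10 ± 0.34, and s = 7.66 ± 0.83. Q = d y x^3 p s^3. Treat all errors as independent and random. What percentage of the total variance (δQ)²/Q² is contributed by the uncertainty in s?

84.8%

(δQ/Q)² = (1·δd/d)² + (1·δy/y)² + (3·δx/x)² + (1·δp/p)² + (3·δs/s)²
  d term: (1×0.00568)² = 3.23e-05
  y term: (1×0.0454)² = 0.00206
  x term: (3×0.0409)² = 0.0150
  p term: (1×0.0420)² = 0.00176
  s term: (3×0.108)² = 0.106
Total = 0.125. Share from s = 0.106/0.125 = 0.848.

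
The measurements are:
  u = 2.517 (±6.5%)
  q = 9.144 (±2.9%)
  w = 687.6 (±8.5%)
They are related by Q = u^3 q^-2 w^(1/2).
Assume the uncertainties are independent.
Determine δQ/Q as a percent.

Each factor contributes (exponent × relative error)² to (δQ/Q)²:
  (3·δu/u)² = (3×0.0650)² = 0.0380;  (-2·δq/q)² = (-2×0.0290)² = 0.00336;  (½·δw/w)² = (0.5×0.0850)² = 0.00181
δQ/Q = √(0.0432) = 0.208

20.8%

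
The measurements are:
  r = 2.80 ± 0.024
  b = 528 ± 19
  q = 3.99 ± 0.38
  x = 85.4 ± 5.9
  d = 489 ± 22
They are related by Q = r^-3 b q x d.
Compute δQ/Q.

0.134

Q is a product of powers, so relative uncertainties combine in quadrature:
  (-3·δr/r)² = (-3×0.00857)² = 0.000661;  (1·δb/b)² = (1×0.0360)² = 0.00129;  (1·δq/q)² = (1×0.0952)² = 0.00907;  (1·δx/x)² = (1×0.0691)² = 0.00477;  (1·δd/d)² = (1×0.0450)² = 0.00202
δQ/Q = √(0.0178) = 0.134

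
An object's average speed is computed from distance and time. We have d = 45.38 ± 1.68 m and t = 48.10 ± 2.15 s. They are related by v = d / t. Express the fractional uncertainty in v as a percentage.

5.80%

v is a product of powers, so relative uncertainties combine in quadrature:
  (1·δd/d)² = (1×0.0370)² = 0.00137;  (-1·δt/t)² = (-1×0.0447)² = 0.00200
δv/v = √(0.00337) = 0.0580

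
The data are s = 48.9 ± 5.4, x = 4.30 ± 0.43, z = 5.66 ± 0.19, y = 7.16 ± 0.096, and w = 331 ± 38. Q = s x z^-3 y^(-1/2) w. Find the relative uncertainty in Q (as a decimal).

0.213

Products/powers → add relative errors in quadrature, weighted by exponent:
  (1·δs/s)² = (1×0.110)² = 0.0122;  (1·δx/x)² = (1×0.100)² = 0.0100;  (-3·δz/z)² = (-3×0.0336)² = 0.0101;  (−½·δy/y)² = (-0.5×0.0134)² = 4.49e-05;  (1·δw/w)² = (1×0.115)² = 0.0132
δQ/Q = √(0.0456) = 0.213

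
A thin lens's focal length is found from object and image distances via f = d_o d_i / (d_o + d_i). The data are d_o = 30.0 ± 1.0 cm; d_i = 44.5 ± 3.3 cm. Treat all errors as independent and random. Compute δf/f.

∂f/∂d_o = (d_i/(d_o+d_i))² = 0.357;  ∂f/∂d_i = (d_o/(d_o+d_i))² = 0.162
δf = √((∂f/∂d_o · δd_o)² + (∂f/∂d_i · δd_i)²) = √(0.127 + 0.286) = 0.643 cm
f = 17.9 cm, so δf/f = 0.643/17.9 = 0.0359.

0.0359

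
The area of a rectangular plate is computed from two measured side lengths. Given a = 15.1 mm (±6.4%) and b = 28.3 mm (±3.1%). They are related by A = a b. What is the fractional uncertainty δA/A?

A is a product of powers, so relative uncertainties combine in quadrature:
  (1·δa/a)² = (1×0.0640)² = 0.00410;  (1·δb/b)² = (1×0.0310)² = 0.000961
δA/A = √(0.00506) = 0.0711

0.0711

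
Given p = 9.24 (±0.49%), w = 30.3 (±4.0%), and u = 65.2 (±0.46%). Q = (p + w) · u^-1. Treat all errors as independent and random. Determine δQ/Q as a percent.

3.10%

Let h = p + w = 39.5. δh = √(δp² + δw²) = √(0.00205 + 1.47) = 1.21, so δh/h = 0.0307.
Q is then a monomial in h, u:
δQ/Q = √((δh/h)² + (-1·δu/u)²) = √(0.000941 + 2.12e-05) = 0.0310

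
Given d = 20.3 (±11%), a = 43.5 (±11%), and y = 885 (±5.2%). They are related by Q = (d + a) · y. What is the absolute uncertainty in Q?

5520

Let u = d + a = 63.8. δu = √(δd² + δa²) = √(4.99 + 22.9) = 5.28, so δu/u = 0.0828.
Q is then a monomial in u, y:
δQ/Q = √((δu/u)² + (1·δy/y)²) = √(0.00685 + 0.00270) = 0.0977
Q = 56500, so δQ = 0.0977 × 56500 = 5520.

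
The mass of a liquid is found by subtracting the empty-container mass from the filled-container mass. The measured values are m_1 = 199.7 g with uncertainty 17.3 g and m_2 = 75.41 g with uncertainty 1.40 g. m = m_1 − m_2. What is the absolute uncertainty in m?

17.4 g

Sums and differences: (δm)² = Σ (cᵢ δxᵢ)².
  (δm_1)² = 299;  (δm_2)² = 1.96
δm = √(301) = 17.4 g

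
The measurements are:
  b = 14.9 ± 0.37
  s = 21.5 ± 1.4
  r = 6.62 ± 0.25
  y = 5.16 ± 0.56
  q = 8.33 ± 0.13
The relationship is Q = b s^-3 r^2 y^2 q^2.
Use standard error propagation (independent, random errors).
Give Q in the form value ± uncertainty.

121 ± 36.9

Each factor contributes (exponent × relative error)² to (δQ/Q)²:
  (1·δb/b)² = (1×0.0248)² = 0.000617;  (-3·δs/s)² = (-3×0.0651)² = 0.0382;  (2·δr/r)² = (2×0.0378)² = 0.00570;  (2·δy/y)² = (2×0.109)² = 0.0471;  (2·δq/q)² = (2×0.0156)² = 0.000974
δQ/Q = √(0.0926) = 0.304
Q = 121, so δQ = 0.304 × 121 = 36.9.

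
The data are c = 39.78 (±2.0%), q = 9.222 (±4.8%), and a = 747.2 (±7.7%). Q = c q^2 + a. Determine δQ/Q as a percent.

8.15%

Let p = c·q^2 = 3383. δp/p = √((1·δc/c)² + (2·δq/q)²) = √(0.000400 + 0.00922) = 0.0981, so δp = 332.
Q = p + a: δQ = √(δp² + δa²) = √(1.1e+05 + 3310) = 337
Q = 4130, so δQ/Q = 337/4130 = 0.0815.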